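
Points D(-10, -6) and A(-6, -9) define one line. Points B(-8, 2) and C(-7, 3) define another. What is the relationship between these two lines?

Slope of line 1: m1 = (-9 - -6)/(-6 - -10) = -3/4 = -3/4
Slope of line 2: m2 = (3 - 2)/(-7 - -8) = 1/1 = 1
m1 != m2 and m1*m2 = -3/4 != -1. Neither.

Neither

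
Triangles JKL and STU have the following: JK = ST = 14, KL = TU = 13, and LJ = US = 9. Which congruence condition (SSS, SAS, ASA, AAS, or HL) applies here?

The given information matches SSS: All three pairs of corresponding sides are equal (Side-Side-Side).

SSS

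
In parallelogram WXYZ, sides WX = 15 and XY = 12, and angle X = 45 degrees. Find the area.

The area of a parallelogram equals the product of two adjacent sides times the sine of the included angle.
This is because the height equals 12 * sin(45°) = 6*sqrt(2).
Area = 15 * 6*sqrt(2) = 90*sqrt(2)

90*sqrt(2)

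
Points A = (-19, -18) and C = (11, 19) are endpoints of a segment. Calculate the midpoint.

The midpoint is the average of the coordinates:
x: (-19 + 11)/2 = -4
y: (-18 + 19)/2 = 1/2
Midpoint = (-4, 1/2)

(-4, 1/2)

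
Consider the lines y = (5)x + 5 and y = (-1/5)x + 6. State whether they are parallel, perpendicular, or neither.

Slope of line 1: m1 = 5
Slope of line 2: m2 = -1/5
m1 * m2 = (5) * (-1/5) = -1 = -1, so the lines are perpendicular.

Perpendicular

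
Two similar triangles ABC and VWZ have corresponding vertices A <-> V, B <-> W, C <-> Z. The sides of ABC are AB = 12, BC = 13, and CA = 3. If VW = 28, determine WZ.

Since the triangles are similar, the ratio of corresponding sides is constant.
Scale factor k = VW / AB = 28 / 12 = 7/3
WZ = k * BC = 7/3 * 13 = 91/3

91/3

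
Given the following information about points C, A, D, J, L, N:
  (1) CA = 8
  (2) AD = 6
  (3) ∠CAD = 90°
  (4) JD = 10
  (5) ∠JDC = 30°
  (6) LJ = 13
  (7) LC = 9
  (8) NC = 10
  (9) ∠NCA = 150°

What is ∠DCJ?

Step 1: By the law of cosines on triangle CAD: CD² = 8² + 6² − 2·8·6·cos(90°) = 100, so CD = 10.
Step 2: By the law of cosines on triangle CDJ: CJ² = 10² + 10² − 2·10·10·cos(30°) = 26.79, so CJ ≈ 5.18.
Step 3: By the inverse law of cosines on triangle DCJ: cos(∠DCJ) = (10² + 5.18² − 10²) / (2·10·5.18) = 26.79/103.53 = 0.2588, so ∠DCJ = 75°.

Therefore, the measure of angle ∠DCJ = 75°.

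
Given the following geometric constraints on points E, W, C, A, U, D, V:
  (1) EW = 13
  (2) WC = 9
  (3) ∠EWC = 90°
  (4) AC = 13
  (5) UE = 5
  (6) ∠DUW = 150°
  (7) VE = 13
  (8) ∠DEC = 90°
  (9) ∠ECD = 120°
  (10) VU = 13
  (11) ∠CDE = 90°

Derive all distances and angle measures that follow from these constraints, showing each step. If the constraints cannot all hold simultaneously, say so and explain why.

These constraints are not satisfiable: (8), (9) and (11) are the three interior angles of triangle DEC, which must sum to 180°, but 90° + 120° + 90° = 300°. No planar figure meets all of them, so nothing further can be derived.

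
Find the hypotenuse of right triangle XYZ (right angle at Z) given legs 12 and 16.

XY = sqrt(12^2 + 16^2) = sqrt(400) = 20

20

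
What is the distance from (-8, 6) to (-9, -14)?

d = sqrt((-9 - -8)^2 + (-14 - 6)^2)
d = sqrt(-1^2 + -20^2)
d = sqrt(1 + 400)
d = sqrt(401)

sqrt(401)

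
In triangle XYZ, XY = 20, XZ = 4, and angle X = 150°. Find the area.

Area = (1/2)(20)(4) sin(150°) = (1/2)(20)(4)(1/2) = 20

20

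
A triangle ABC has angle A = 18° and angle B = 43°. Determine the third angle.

Let angle C = x. Then 18 + 43 + x = 180.
x = 180 - 61 = 119 degrees.

119 degrees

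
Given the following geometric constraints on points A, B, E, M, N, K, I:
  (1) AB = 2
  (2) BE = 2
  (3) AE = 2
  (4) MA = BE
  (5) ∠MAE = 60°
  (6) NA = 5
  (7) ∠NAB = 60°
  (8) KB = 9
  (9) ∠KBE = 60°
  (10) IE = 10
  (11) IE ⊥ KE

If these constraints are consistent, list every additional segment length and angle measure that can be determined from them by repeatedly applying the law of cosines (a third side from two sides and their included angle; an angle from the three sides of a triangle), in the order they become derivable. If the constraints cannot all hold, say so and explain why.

The constraints are consistent. Derivable facts, in order:
After 1 step:
- BN = √19
- EK = √67
- EM = 2
- ∠ABE = 60°
- ∠AEB = 60°
- ∠BAE = 60°
After 2 steps:
- KI = √167
- ∠ABN = 96.59°
- ∠AEM = 60°
- ∠AME = 60°
- ∠ANB = 23.41°
- ∠BEK = 107.78°
- ∠BKE = 12.22°
After 3 steps:
- ∠EIK = 39.3°
- ∠EKI = 50.7°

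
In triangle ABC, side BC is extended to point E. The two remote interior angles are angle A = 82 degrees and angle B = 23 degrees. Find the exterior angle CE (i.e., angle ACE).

By the exterior angle theorem, an exterior angle of a triangle equals the sum of the two remote interior angles.
Exterior angle = angle A + angle B
Exterior angle = 82 + 23 = 105 degrees

105 degrees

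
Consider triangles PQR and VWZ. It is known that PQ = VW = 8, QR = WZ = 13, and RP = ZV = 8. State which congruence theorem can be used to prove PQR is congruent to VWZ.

The given information provides:
PQ = VW = 8, QR = WZ = 13, and RP = ZV = 8
This matches the SSS congruence theorem.
All three pairs of corresponding sides are equal (Side-Side-Side).

SSS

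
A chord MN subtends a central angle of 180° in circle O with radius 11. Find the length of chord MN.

Chord length = 2r sin(θ/2)
= 2 × 11 × sin(180°/2)
= 2 × 11 × sin(90°)
= 22

22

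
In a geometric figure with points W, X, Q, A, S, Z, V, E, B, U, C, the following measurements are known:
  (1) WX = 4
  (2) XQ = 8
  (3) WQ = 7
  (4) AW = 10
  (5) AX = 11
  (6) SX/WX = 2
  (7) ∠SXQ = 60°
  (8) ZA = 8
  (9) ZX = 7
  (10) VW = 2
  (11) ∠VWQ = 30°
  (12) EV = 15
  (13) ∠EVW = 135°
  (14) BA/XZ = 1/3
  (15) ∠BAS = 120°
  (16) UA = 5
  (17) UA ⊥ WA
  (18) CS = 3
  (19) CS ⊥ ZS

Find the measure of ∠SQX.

From the given relations: SX = 2·WX = 2·4 = 8.
Step 1: By the law of cosines on triangle QXS: QS² = 8² + 8² − 2·8·8·cos(60°) = 64, so QS = 8.
Step 2: By the inverse law of cosines on triangle SQX: cos(∠SQX) = (8² + 8² − 8²) / (2·8·8) = 64/128 = 0.5, so ∠SQX = 60°.

Therefore, the measure of angle ∠SQX = 60°.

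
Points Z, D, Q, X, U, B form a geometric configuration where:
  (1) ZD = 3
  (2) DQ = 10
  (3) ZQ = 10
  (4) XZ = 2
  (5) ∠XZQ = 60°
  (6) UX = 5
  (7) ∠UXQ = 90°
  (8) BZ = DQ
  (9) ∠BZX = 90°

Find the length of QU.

Step 1: By the law of cosines on triangle XZQ: XQ² = 2² + 10² − 2·2·10·cos(60°) = 84, so XQ = 2·√21.
Step 2: By the law of cosines on triangle QXU: QU² = (2·√21)² + 5² − 2·2·√21·5·cos(90°) = 109, so QU = √109.

Therefore, the length of QU = √109.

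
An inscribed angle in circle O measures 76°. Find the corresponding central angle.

The inscribed angle theorem states that a central angle is always twice any inscribed angle that subtends the same arc.
Since the inscribed angle is 76°, the central angle = 2 × 76° = 152°.

152°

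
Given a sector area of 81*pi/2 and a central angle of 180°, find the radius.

Sector area A = πr² × θ/360, so r² = 360A / (πθ).
r² = 360 × 81*pi/2 / (π × 180)
r² = 81
r = 9

9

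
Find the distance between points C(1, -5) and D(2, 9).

d = sqrt((1)^2 + (14)^2) = sqrt(197)

sqrt(197)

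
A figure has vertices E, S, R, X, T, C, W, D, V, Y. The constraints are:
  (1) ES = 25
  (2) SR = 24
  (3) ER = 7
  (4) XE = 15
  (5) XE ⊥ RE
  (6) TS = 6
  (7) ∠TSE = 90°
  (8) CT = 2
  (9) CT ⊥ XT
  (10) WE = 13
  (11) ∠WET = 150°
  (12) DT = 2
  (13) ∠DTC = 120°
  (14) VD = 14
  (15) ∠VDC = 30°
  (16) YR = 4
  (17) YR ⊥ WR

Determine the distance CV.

Step 1: By the law of cosines on triangle CTD: CD² = 2² + 2² − 2·2·2·cos(120°) = 12, so CD = 2·√3.
Step 2: By the law of cosines on triangle CDV: CV² = (2·√3)² + 14² − 2·2·√3·14·cos(30°) = 124, so CV = 2·√31.

Therefore, the length of CV = 2·√31.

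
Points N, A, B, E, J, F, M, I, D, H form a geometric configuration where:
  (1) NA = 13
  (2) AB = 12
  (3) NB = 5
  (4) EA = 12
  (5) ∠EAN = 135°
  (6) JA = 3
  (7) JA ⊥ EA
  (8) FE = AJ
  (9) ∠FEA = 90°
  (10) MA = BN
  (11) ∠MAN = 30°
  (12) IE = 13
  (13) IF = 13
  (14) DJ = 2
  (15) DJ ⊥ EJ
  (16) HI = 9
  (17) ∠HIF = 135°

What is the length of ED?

Step 1: By the law of cosines on triangle EAJ: EJ² = 12² + 3² − 2·12·3·cos(90°) = 153, so EJ = 3·√17.
Step 2: By the law of cosines on triangle EJD: ED² = (3·√17)² + 2² − 2·3·√17·2·cos(90°) = 157, so ED = √157.

Therefore, the length of ED = √157.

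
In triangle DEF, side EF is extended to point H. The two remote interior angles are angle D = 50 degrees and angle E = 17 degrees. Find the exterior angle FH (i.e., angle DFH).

The interior angle at F is 180 - 50 - 17 = 113 degrees.
The exterior angle and interior angle at F are supplementary:
Exterior angle = 180 - 113 = 67 degrees.

67 degrees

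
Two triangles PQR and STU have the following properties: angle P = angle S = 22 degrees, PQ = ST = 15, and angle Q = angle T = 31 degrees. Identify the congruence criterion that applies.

The given information provides:
angle P = angle S = 22 degrees, PQ = ST = 15, and angle Q = angle T = 31 degrees
This matches the ASA congruence theorem.
Two pairs of corresponding angles and the included side are equal (Angle-Side-Angle).

ASA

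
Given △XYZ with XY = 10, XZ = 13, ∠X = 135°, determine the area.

Area = (1/2) * XY * XZ * sin(X)
Area = (1/2) * 10 * 13 * sin(135°)
Area = (1/2) * 10 * 13 * sqrt(2)/2
Area = 65*sqrt(2)/2

65*sqrt(2)/2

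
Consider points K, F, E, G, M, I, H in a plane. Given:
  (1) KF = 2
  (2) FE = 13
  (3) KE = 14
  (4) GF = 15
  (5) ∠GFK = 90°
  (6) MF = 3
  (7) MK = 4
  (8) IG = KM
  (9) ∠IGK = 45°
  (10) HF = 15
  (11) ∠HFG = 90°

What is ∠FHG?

Step 1: By the law of cosines on triangle HFG: HG² = 15² + 15² − 2·15·15·cos(90°) = 450, so HG = 15·√2.
Step 2: By the inverse law of cosines on triangle FHG: cos(∠FHG) = (15² + (15·√2)² − 15²) / (2·15·15·√2) = 450/636.4 = 0.7071, so ∠FHG = 45°.

Therefore, the measure of angle ∠FHG = 45°.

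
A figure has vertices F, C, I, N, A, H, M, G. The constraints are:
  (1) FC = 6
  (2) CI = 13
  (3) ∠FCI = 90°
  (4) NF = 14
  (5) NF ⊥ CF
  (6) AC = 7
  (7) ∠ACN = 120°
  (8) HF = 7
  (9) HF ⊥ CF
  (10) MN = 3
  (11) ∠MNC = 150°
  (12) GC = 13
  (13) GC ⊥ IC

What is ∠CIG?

Step 1: By the law of cosines on triangle ICG: IG² = 13² + 13² − 2·13·13·cos(90°) = 338, so IG = 13·√2.
Step 2: By the inverse law of cosines on triangle CIG: cos(∠CIG) = (13² + (13·√2)² − 13²) / (2·13·13·√2) = 338/478 = 0.7071, so ∠CIG = 45°.

Therefore, the measure of angle ∠CIG = 45°.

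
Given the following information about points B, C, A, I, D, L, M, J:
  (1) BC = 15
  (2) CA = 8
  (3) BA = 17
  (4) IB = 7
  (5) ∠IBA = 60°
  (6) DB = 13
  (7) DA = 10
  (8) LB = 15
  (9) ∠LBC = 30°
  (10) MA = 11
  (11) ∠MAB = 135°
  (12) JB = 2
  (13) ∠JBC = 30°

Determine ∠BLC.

Step 1: By the law of cosines on triangle LBC: LC² = 15² + 15² − 2·15·15·cos(30°) = 60.29, so LC ≈ 7.76.
Step 2: By the inverse law of cosines on triangle BLC: cos(∠BLC) = (15² + 7.76² − 15²) / (2·15·7.76) = 60.29/232.94 = 0.2588, so ∠BLC = 75°.

Therefore, the measure of angle ∠BLC = 75°.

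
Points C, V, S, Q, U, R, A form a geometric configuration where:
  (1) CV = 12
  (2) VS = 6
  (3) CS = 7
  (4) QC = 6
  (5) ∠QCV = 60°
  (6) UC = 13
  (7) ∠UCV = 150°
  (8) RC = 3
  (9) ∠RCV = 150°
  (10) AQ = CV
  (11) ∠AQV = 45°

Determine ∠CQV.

Step 1: By the law of cosines on triangle QCV: QV² = 6² + 12² − 2·6·12·cos(60°) = 108, so QV = 6·√3.
Step 2: By the inverse law of cosines on triangle CQV: cos(∠CQV) = (6² + (6·√3)² − 12²) / (2·6·6·√3) = 0/124.71 = 0, so ∠CQV = 90°.

Therefore, the measure of angle ∠CQV = 90°.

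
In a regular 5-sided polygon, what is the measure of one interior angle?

Each interior angle of a regular n-gon is (n - 2) * 180 / n.
For n = 5: (5 - 2) * 180 / 5 = 540/5 = 108 degrees.

108 degrees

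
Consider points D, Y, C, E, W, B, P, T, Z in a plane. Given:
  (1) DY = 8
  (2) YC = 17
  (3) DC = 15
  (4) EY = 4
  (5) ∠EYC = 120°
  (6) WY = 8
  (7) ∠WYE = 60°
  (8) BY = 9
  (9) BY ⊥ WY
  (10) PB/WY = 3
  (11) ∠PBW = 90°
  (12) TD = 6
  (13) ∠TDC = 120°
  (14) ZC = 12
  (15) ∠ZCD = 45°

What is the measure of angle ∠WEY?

Step 1: By the law of cosines on triangle EYW: EW² = 4² + 8² − 2·4·8·cos(60°) = 48, so EW = 4·√3.
Step 2: By the inverse law of cosines on triangle WEY: cos(∠WEY) = ((4·√3)² + 4² − 8²) / (2·4·√3·4) = 0/55.43 = 0, so ∠WEY = 90°.

Therefore, the measure of angle ∠WEY = 90°.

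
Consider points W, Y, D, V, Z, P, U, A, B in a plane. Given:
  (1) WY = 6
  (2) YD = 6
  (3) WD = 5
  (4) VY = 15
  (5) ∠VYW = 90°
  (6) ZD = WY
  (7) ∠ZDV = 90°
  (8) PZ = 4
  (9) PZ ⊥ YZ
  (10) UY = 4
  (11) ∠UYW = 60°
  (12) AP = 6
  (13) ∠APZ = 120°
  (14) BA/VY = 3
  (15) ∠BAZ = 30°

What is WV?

Step 1: By the law of cosines on triangle WYV: WV² = 6² + 15² − 2·6·15·cos(90°) = 261, so WV = 3·√29.

Therefore, the length of WV = 3·√29.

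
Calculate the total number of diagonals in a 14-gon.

The number of diagonals in an n-gon is n(n - 3)/2.
For n = 14: 14(14 - 3)/2 = 14 × 11 / 2 = 77.

77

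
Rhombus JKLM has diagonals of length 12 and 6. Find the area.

The diagonals of a rhombus divide it into four right triangles.
Each triangle has legs 12/ 2 = 6 and 6/2 = 3, so each has area (1/2)*6*3 = 9.
Four such triangles give total area = (d1 * d2) / 2 = 36.

36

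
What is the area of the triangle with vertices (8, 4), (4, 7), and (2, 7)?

The Shoelace formula computes the area from vertex coordinates by summing cross products.
For vertices (8,4), (4,7), (2,7):
Signed sum = 8*7 - 4*4 + 4*7 - 2*7 + 2*4 - 8*7
= 40 + 14 + -48 = 6
Area = (1/2)|6| = 3.

3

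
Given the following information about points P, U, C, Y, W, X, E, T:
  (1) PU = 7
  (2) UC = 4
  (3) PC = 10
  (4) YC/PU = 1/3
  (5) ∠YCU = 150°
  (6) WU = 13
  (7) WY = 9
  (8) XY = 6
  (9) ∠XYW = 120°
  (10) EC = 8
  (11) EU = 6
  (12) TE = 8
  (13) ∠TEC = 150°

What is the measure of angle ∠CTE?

Step 1: By the law of cosines on triangle TEC: TC² = 8² + 8² − 2·8·8·cos(150°) = 238.85, so TC ≈ 15.45.
Step 2: By the inverse law of cosines on triangle CTE: cos(∠CTE) = (15.45² + 8² − 8²) / (2·15.45·8) = 238.85/247.28 = 0.9659, so ∠CTE = 15°.

Therefore, the measure of angle ∠CTE = 15°.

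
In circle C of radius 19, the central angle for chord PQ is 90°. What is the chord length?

Chord length = 2r sin(θ/2)
= 2 × 19 × sin(90°/2)
= 2 × 19 × sin(45°)
= 19*sqrt(2)

19*sqrt(2)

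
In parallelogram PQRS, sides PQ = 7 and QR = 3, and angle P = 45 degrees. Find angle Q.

In a parallelogram, consecutive angles are supplementary (sum to 180°).
angle Q = 180 - angle P
angle Q = 180 - 45
angle Q = 135 degrees

135 degrees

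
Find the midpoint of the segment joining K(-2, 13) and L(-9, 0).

The midpoint is the average of the coordinates:
x: (-2 + -9)/2 = -11/2
y: (13 + 0)/2 = 13/2
Midpoint = (-11/2, 13/2)

(-11/2, 13/2)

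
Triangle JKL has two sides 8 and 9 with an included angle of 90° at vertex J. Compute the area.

Area = (1/2) * JK * JL * sin(J)
Area = (1/2) * 8 * 9 * sin(90°)
Area = (1/2) * 8 * 9 * 1
Area = 36

36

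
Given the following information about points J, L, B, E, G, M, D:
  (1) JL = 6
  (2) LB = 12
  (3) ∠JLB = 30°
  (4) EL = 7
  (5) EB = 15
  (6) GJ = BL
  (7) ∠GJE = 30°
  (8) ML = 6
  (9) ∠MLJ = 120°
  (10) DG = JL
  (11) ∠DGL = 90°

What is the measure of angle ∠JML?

Step 1: By the law of cosines on triangle MLJ: MJ² = 6² + 6² − 2·6·6·cos(120°) = 108, so MJ = 6·√3.
Step 2: By the inverse law of cosines on triangle JML: cos(∠JML) = ((6·√3)² + 6² − 6²) / (2·6·√3·6) = 108/124.71 = 0.866, so ∠JML = 30°.

Therefore, the measure of angle ∠JML = 30°.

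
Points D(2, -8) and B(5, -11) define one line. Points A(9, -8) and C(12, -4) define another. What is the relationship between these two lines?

Slope of line 1: m1 = (-11 - -8)/(5 - 2) = -3/3 = -1
Slope of line 2: m2 = (-4 - -8)/(12 - 9) = 4/3 = 4/3
m1 != m2 (-1 != 4/3), so not parallel.
m1 * m2 = (-1) * (4/3) = -4/3 != -1, so not perpendicular.
The lines are neither parallel nor perpendicular.

Neither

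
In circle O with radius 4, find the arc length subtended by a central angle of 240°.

The full circumference is 2πr = 2π(4) = 8*pi.
The arc spans 240° out of 360°, which is a fraction of 2/3.
Arc length = 8*pi × 2/3 = 16*pi/3.

16*pi/3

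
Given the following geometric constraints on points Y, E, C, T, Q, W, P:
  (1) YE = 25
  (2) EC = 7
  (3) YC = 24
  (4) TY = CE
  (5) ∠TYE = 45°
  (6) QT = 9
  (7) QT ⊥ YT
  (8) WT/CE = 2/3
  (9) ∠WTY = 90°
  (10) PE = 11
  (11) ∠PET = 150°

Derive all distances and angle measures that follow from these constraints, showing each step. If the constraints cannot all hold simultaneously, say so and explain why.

The constraints are consistent.

From the given relations:
  TY = CE = 7
  WT = 2/3·CE = 2/3·7 ≈ 4.67

Step 1: From YT = 7, TQ = 9, and ∠YTQ = 90°, by the law of cosines:
  YQ² = YT² + TQ² - 2·YT·TQ·cos(90°) = 49 + 81 - 0 = 130
  YQ = √130

Step 2: From YT = 7, TW = 4.67, and ∠YTW = 90°, by the law of cosines:
  YW² = YT² + TW² - 2·YT·TW·cos(90°) = 49 + 21.78 - 0 = 70.78
  YW = 7/3·√13

Step 3: From EY = 25, YT = 7, and ∠EYT = 45°, by the law of cosines:
  ET² = EY² + YT² - 2·EY·YT·cos(45°) = 625 + 49 - 247.5 = 426.5
  ET ≈ 20.65

Step 4: From YC = 24, YE = 25, CE = 7, by the inverse law of cosines:
  cos(∠CYE) = (YC² + YE² - CE²) / (2·YC·YE)
  ∠CYE = 16.26°

Step 5: From EC = 7, EY = 25, CY = 24, by the inverse law of cosines:
  cos(∠CEY) = (EC² + EY² - CY²) / (2·EC·EY)
  ∠CEY = 73.74°

Step 6: From CE = 7, CY = 24, EY = 25, by the inverse law of cosines:
  cos(∠ECY) = (CE² + CY² - EY²) / (2·CE·CY)
  ∠ECY = 90°

Step 7: From TE = 20.65, EP = 11, and ∠TEP = 150°, by the law of cosines:
  TP² = TE² + EP² - 2·TE·EP·cos(150°) = 426.5 + 121 + 393.5 = 941
  TP ≈ 30.68

Step 8: From YQ = √130, YT = 7, QT = 9, by the inverse law of cosines:
  cos(∠QYT) = (YQ² + YT² - QT²) / (2·YQ·YT)
  ∠QYT = 52.13°

Step 9: From YT = 7, YW = 7/3·√13, TW = 4.67, by the inverse law of cosines:
  cos(∠TYW) = (YT² + YW² - TW²) / (2·YT·YW)
  ∠TYW = 33.69°

Step 10: From ET = 20.65, EY = 25, TY = 7, by the inverse law of cosines:
  cos(∠TEY) = (ET² + EY² - TY²) / (2·ET·EY)
  ∠TEY = 13.87°

Step 11: From TE = 20.65, TY = 7, EY = 25, by the inverse law of cosines:
  cos(∠ETY) = (TE² + TY² - EY²) / (2·TE·TY)
  ∠ETY = 121.13°

Step 12: From QT = 9, QY = √130, TY = 7, by the inverse law of cosines:
  cos(∠TQY) = (QT² + QY² - TY²) / (2·QT·QY)
  ∠TQY = 37.87°

Step 13: From WT = 4.67, WY = 7/3·√13, TY = 7, by the inverse law of cosines:
  cos(∠TWY) = (WT² + WY² - TY²) / (2·WT·WY)
  ∠TWY = 56.31°

Step 14: From TE = 20.65, TP = 30.68, EP = 11, by the inverse law of cosines:
  cos(∠ETP) = (TE² + TP² - EP²) / (2·TE·TP)
  ∠ETP = 10.33°

Step 15: From PE = 11, PT = 30.68, ET = 20.65, by the inverse law of cosines:
  cos(∠EPT) = (PE² + PT² - ET²) / (2·PE·PT)
  ∠EPT = 19.67°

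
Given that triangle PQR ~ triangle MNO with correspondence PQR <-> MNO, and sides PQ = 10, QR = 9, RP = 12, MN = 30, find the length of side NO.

k = 30/10 = 3. NO = 3 * 9 = 27.

27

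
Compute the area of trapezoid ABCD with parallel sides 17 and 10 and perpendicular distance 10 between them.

Area = (17 + 10) * 10 / 2 = 270 / 2 = 135

135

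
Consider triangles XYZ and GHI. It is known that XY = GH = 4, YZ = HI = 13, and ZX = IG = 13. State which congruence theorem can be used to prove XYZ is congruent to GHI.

The given information matches SSS: All three pairs of corresponding sides are equal (Side-Side-Side).

SSS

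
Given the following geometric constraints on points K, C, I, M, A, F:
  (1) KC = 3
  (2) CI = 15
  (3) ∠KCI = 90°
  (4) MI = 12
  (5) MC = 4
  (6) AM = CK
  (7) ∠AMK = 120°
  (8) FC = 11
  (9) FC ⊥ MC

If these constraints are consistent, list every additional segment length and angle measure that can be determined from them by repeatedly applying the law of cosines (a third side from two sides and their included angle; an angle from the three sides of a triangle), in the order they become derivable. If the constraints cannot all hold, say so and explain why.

The constraints are consistent. Derivable facts, in order:
After 1 step:
- KI = 3·√26
- MF = √137
- ∠CIM = 11.32°
- ∠CMI = 132.62°
- ∠ICM = 36.07°
After 2 steps:
- ∠CFM = 19.98°
- ∠CIK = 11.31°
- ∠CKI = 78.69°
- ∠CMF = 70.02°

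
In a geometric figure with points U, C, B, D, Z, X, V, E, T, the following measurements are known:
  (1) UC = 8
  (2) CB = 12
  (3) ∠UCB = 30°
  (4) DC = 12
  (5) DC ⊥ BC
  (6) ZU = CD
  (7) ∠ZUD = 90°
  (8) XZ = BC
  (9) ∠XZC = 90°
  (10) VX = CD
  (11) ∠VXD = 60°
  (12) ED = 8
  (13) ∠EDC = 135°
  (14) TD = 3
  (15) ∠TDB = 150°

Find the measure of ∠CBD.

Step 1: By the law of cosines on triangle BCD: BD² = 12² + 12² − 2·12·12·cos(90°) = 288, so BD = 12·√2.
Step 2: By the inverse law of cosines on triangle CBD: cos(∠CBD) = (12² + (12·√2)² − 12²) / (2·12·12·√2) = 288/407.29 = 0.7071, so ∠CBD = 45°.

Therefore, the measure of angle ∠CBD = 45°.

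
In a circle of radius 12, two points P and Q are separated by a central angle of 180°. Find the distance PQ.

Drop a perpendicular from the center to the chord, bisecting both the chord and the central angle.
Each half-chord = r sin(θ/2) = 12 sin(90°).
The full chord = 2 × 12 × sin(90°) = 24.

24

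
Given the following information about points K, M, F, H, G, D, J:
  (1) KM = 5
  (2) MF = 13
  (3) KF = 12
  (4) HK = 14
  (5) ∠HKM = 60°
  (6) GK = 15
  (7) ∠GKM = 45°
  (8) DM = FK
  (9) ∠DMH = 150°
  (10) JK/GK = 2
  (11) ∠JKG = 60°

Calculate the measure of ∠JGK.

From the given relations: JK = 2·GK = 2·15 = 30.
Step 1: By the law of cosines on triangle GKJ: GJ² = 15² + 30² − 2·15·30·cos(60°) = 675, so GJ = 15·√3.
Step 2: By the inverse law of cosines on triangle JGK: cos(∠JGK) = ((15·√3)² + 15² − 30²) / (2·15·√3·15) = 0/779.42 = 0, so ∠JGK = 90°.

Therefore, the measure of angle ∠JGK = 90°.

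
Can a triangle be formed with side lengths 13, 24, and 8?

No.
The triangle inequality is violated: 13 + 8 = 21 ≤ 24.
These lengths cannot form a triangle.

No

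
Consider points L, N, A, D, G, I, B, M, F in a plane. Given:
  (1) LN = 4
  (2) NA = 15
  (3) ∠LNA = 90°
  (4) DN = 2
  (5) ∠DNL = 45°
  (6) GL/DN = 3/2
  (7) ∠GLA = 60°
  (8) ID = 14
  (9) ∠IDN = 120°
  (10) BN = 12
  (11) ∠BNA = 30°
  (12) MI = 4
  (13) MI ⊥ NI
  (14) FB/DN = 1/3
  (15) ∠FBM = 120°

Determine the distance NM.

Step 1: By the law of cosines on triangle NDI: NI² = 2² + 14² − 2·2·14·cos(120°) = 228, so NI = 2·√57.
Step 2: By the law of cosines on triangle NIM: NM² = (2·√57)² + 4² − 2·2·√57·4·cos(90°) = 244, so NM = 2·√61.

Therefore, the length of NM = 2·√61.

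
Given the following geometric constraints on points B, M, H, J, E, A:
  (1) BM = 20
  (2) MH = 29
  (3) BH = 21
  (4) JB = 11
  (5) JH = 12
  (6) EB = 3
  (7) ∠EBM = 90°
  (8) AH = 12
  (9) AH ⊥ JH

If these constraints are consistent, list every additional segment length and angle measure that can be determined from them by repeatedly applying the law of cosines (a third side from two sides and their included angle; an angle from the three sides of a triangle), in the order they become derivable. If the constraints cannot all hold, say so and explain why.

The constraints are consistent. Derivable facts, in order:
After 1 step:
- JA = 12·√2
- ME ≈ 20.22
- ∠BHJ = 22.98°
- ∠BHM = 43.6°
- ∠BJH = 131.81°
- ∠BMH = 46.4°
- ∠HBJ = 25.21°
- ∠HBM = 90°
After 2 steps:
- ∠AJH = 45°
- ∠BEM = 81.47°
- ∠BME = 8.53°
- ∠HAJ = 45°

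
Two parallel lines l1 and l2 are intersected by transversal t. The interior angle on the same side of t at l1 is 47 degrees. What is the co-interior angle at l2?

Co-interior (same-side interior) angles are between the parallel lines on the same side of the transversal.
Unlike corresponding or alternate interior angles, they are supplementary rather than equal.
So the angle = 180 - 47 = 133 degrees.

133 degrees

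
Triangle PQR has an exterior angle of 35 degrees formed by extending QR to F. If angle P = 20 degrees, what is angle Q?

angle Q = 35 - 20 = 15 degrees (exterior angle theorem).

15 degrees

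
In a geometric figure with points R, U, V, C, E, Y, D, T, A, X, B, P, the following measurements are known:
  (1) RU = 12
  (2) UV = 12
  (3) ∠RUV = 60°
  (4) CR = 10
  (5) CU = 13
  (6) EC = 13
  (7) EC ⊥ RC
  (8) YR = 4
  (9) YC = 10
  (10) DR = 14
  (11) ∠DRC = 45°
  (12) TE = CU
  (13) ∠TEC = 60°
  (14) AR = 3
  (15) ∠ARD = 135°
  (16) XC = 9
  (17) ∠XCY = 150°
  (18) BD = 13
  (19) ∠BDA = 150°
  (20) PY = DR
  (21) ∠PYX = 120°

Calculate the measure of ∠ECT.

From the given relations: TE = CU = 13.
Step 1: By the law of cosines on triangle CET: CT² = 13² + 13² − 2·13·13·cos(60°) = 169, so CT = 13.
Step 2: By the inverse law of cosines on triangle ECT: cos(∠ECT) = (13² + 13² − 13²) / (2·13·13) = 169/338 = 0.5, so ∠ECT = 60°.

Therefore, the measure of angle ∠ECT = 60°.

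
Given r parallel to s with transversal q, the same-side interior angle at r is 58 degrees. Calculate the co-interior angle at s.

Co-interior angles (same-side interior) formed by parallel lines and a transversal are supplementary (sum to 180 degrees).
The given angle is 58 degrees.
The co-interior angle = 180 - 58 = 122 degrees.

122 degrees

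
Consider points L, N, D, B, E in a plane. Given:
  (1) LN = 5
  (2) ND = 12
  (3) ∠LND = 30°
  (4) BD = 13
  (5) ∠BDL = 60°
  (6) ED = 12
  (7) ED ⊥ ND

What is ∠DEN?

Step 1: By the law of cosines on triangle EDN: EN² = 12² + 12² − 2·12·12·cos(90°) = 288, so EN = 12·√2.
Step 2: By the inverse law of cosines on triangle DEN: cos(∠DEN) = (12² + (12·√2)² − 12²) / (2·12·12·√2) = 288/407.29 = 0.7071, so ∠DEN = 45°.

Therefore, the measure of angle ∠DEN = 45°.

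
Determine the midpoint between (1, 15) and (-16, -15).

The midpoint is the point halfway along the segment.
Move half the horizontal distance: 1 + (-16 - 1)/2 = 1 + -17/2 = -15/2
Move half the vertical distance: 15 + (-15 - 15)/2 = 15 + -30/2 = 0
Midpoint = (-15/2, 0)

(-15/2, 0)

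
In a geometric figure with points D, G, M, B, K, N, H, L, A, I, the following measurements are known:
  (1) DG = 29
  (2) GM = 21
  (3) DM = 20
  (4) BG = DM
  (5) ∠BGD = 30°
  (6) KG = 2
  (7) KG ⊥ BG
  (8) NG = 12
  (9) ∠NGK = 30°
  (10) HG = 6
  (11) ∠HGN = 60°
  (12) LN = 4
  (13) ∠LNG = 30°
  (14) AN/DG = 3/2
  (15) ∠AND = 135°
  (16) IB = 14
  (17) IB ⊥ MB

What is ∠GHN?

Step 1: By the law of cosines on triangle HGN: HN² = 6² + 12² − 2·6·12·cos(60°) = 108, so HN = 6·√3.
Step 2: By the inverse law of cosines on triangle GHN: cos(∠GHN) = (6² + (6·√3)² − 12²) / (2·6·6·√3) = 0/124.71 = 0, so ∠GHN = 90°.

Therefore, the measure of angle ∠GHN = 90°.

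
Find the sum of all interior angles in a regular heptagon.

The sum of interior angles of an n-sided polygon is (n - 2) * 180.
For n = 7: (7 - 2) * 180 = 5 * 180 = 900 degrees.

900 degrees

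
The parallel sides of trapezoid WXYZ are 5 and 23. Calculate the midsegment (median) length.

The midsegment of a trapezoid = (base1 + base2) / 2
midsegment = (5 + 23) / 2
midsegment = 28 / 2
midsegment = 14

14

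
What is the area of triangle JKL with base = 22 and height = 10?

Area = (1/2) * base * height
Area = (1/2) * 22 * 10
Area = 110

110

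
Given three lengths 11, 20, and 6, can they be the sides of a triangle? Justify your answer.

The longest side is 20. The other two sides sum to 6 + 11 = 17.
Since 17 ≤ 20, the two shorter sides cannot reach around to close the triangle.

No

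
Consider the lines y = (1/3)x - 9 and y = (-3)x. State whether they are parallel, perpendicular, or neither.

Slope of line 1: m1 = 1/3
Slope of line 2: m2 = -3
m1 * m2 = (1/3) * (-3) = -1 = -1, so the lines are perpendicular.

Perpendicular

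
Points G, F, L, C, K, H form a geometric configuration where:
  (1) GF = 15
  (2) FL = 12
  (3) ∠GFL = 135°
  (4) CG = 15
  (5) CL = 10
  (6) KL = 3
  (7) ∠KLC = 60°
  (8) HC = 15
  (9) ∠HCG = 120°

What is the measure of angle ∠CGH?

Step 1: By the law of cosines on triangle GCH: GH² = 15² + 15² − 2·15·15·cos(120°) = 675, so GH = 15·√3.
Step 2: By the inverse law of cosines on triangle CGH: cos(∠CGH) = (15² + (15·√3)² − 15²) / (2·15·15·√3) = 675/779.42 = 0.866, so ∠CGH = 30°.

Therefore, the measure of angle ∠CGH = 30°.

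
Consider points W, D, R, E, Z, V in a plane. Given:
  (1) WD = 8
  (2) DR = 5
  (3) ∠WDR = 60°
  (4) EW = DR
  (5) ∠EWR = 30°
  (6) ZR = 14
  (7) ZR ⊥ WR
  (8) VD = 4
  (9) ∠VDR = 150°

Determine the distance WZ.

Step 1: By the law of cosines on triangle RDW: RW² = 5² + 8² − 2·5·8·cos(60°) = 49, so RW = 7.
Step 2: By the law of cosines on triangle WRZ: WZ² = 7² + 14² − 2·7·14·cos(90°) = 245, so WZ = 7·√5.

Therefore, the length of WZ = 7·√5.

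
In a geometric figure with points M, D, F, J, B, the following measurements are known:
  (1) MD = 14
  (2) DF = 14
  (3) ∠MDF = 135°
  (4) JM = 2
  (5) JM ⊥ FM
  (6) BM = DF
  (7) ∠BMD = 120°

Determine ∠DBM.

From the given relations: BM = DF = 14.
Step 1: By the law of cosines on triangle BMD: BD² = 14² + 14² − 2·14·14·cos(120°) = 588, so BD = 14·√3.
Step 2: By the inverse law of cosines on triangle DBM: cos(∠DBM) = ((14·√3)² + 14² − 14²) / (2·14·√3·14) = 588/678.96 = 0.866, so ∠DBM = 30°.

Therefore, the measure of angle ∠DBM = 30°.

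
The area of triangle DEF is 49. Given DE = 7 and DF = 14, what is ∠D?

From the SAS area formula Area = (1/2)ab sin(C), rearranging gives sin(C) = 2*Area/(ab).
sin(C) = 2 * 49 / (98) = 1.
Therefore C = arcsin(1) = 90°.

90°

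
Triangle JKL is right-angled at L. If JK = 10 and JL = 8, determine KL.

By the Pythagorean theorem: KL^2 = JK^2 - JL^2
KL^2 = 10^2 - 8^2 = 100 - 64 = 36
KL = sqrt(36) = 6

6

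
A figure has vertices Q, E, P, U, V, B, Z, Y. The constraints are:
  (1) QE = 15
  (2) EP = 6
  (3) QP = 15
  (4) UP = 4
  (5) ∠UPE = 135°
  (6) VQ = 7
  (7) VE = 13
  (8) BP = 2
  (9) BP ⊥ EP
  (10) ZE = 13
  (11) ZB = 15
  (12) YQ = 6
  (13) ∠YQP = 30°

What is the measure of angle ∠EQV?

Step 1: By the inverse law of cosines on triangle EQV: cos(∠EQV) = (15² + 7² − 13²) / (2·15·7) = 105/210 = 0.5, so ∠EQV = 60°.

Therefore, the measure of angle ∠EQV = 60°.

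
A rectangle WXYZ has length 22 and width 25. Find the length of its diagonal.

d = sqrt(22^2 + 25^2) = sqrt(1109)

sqrt(1109)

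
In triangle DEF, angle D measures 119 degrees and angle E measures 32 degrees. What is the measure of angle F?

By the triangle angle sum property, the three interior angles of any triangle add up to 180°.
We know angle D = 119° and angle E = 32°, so their sum is 151°.
Therefore angle F = 180° - 151° = 29°.

29 degrees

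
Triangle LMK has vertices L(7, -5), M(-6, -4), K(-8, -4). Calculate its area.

Using the Shoelace formula for a triangle:
Area = (1/2)|x0(y1 - y2) + x1(y2 - y0) + x2(y0 - y1)|
Area = (1/2)|7(-4 - -4) + -6(-4 - -5) + -8(-5 - -4)|
Area = (1/2)|0 + -6 + 8|
Area = (1/2)|2|
Area = (1/2)(2)
Area = 1

1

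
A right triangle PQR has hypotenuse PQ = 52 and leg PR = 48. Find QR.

Rearranging the Pythagorean theorem to solve for the unknown leg:
leg^2 = hypotenuse^2 - known_leg^2 = 2704 - 2304 = 400
leg = sqrt(400) = 20.

20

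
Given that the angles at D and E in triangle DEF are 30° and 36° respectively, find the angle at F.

The interior angles sum to 180°: angle F = 180 - 30 - 36 = 114°.
The triangle is obtuse (angles 30°, 36°, 114°).

114 degrees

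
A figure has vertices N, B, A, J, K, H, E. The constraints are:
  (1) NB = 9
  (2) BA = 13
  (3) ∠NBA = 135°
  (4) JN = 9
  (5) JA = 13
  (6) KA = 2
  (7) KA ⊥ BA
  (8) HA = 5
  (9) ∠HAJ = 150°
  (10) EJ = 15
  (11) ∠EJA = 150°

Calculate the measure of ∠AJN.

Step 1: By the law of cosines on triangle ABN: AN² = 13² + 9² − 2·13·9·cos(135°) = 415.46, so AN ≈ 20.38.
Step 2: By the inverse law of cosines on triangle AJN: cos(∠AJN) = (13² + 9² − 20.38²) / (2·13·9) = -165.46/234 = -0.7071, so ∠AJN = 135°.

Therefore, the measure of angle ∠AJN = 135°.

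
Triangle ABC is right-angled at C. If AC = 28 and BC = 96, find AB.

AB = sqrt(28^2 + 96^2) = sqrt(10000) = 100

100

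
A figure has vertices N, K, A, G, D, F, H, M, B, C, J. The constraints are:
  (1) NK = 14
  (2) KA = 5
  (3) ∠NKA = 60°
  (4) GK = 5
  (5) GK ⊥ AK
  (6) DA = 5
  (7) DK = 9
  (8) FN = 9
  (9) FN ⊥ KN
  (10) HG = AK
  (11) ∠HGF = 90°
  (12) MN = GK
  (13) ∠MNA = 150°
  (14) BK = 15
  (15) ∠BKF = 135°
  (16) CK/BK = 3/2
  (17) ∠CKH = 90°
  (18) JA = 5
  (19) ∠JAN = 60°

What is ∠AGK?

Step 1: By the law of cosines on triangle GKA: GA² = 5² + 5² − 2·5·5·cos(90°) = 50, so GA = 5·√2.
Step 2: By the inverse law of cosines on triangle AGK: cos(∠AGK) = ((5·√2)² + 5² − 5²) / (2·5·√2·5) = 50/70.71 = 0.7071, so ∠AGK = 45°.

Therefore, the measure of angle ∠AGK = 45°.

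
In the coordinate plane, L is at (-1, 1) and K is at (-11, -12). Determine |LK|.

The horizontal distance is |-11 - -1| = 10 and the vertical distance is |-12 - 1| = 13.
By the Pythagorean theorem, d = sqrt(10^2 + 13^2) = sqrt(269).

sqrt(269)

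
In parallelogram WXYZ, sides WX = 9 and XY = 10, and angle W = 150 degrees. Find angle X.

Consecutive angles are supplementary: angle X = 180 - 150 = 30 degrees.

30 degrees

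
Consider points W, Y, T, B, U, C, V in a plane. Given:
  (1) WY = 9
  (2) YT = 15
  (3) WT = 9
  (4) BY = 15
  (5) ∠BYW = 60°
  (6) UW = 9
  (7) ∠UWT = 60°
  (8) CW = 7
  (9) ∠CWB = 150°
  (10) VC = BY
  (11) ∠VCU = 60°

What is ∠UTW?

Step 1: By the law of cosines on triangle TWU: TU² = 9² + 9² − 2·9·9·cos(60°) = 81, so TU = 9.
Step 2: By the inverse law of cosines on triangle UTW: cos(∠UTW) = (9² + 9² − 9²) / (2·9·9) = 81/162 = 0.5, so ∠UTW = 60°.

Therefore, the measure of angle ∠UTW = 60°.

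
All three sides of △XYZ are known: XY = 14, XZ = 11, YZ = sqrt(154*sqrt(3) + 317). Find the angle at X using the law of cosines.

By the inverse law of cosines: cos(X) = (XY² + XZ² - YZ²) / (2 × XY × XZ)
cos(X) = (14² + 11² - (sqrt(154*sqrt(3) + 317))²) / (2 × 14 × 11)
cos(X) = (196 + 121 - (154*sqrt(3) + 317)) / 308
cos(X) = -sqrt(3)/2
X = arccos(-sqrt(3)/2) = 150°

150°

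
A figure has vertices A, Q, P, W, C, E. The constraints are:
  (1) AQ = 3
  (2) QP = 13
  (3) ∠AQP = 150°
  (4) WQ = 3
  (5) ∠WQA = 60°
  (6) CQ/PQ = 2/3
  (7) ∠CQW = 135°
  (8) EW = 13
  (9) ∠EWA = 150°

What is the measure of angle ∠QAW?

Step 1: By the law of cosines on triangle AQW: AW² = 3² + 3² − 2·3·3·cos(60°) = 9, so AW = 3.
Step 2: By the inverse law of cosines on triangle QAW: cos(∠QAW) = (3² + 3² − 3²) / (2·3·3) = 9/18 = 0.5, so ∠QAW = 60°.

Therefore, the measure of angle ∠QAW = 60°.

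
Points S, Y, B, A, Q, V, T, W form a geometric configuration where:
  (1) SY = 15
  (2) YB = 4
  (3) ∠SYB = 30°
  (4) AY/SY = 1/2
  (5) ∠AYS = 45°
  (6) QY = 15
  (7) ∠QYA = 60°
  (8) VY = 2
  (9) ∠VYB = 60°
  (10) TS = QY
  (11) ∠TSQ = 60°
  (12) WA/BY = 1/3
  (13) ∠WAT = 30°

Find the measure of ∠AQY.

From the given relations: AY = 1/2·SY = 1/2·15 ≈ 7.5.
Step 1: By the law of cosines on triangle QYA: QA² = 15² + 7.5² − 2·15·7.5·cos(60°) = 168.75, so QA ≈ 12.99.
Step 2: By the inverse law of cosines on triangle AQY: cos(∠AQY) = (12.99² + 15² − 7.5²) / (2·12.99·15) = 337.5/389.71 = 0.866, so ∠AQY = 30°.

Therefore, the measure of angle ∠AQY = 30°.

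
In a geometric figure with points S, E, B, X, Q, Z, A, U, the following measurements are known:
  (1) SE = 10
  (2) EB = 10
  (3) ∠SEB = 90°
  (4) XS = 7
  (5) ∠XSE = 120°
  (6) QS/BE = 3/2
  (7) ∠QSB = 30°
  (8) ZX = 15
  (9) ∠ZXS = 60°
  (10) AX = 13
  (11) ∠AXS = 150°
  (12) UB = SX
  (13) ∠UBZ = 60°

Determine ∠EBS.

Step 1: By the law of cosines on triangle BES: BS² = 10² + 10² − 2·10·10·cos(90°) = 200, so BS = 10·√2.
Step 2: By the inverse law of cosines on triangle EBS: cos(∠EBS) = (10² + (10·√2)² − 10²) / (2·10·10·√2) = 200/282.84 = 0.7071, so ∠EBS = 45°.

Therefore, the measure of angle ∠EBS = 45°.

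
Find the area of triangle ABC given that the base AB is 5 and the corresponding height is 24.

Area = (1/2) * base * height
Area = (1/2) * 5 * 24
Area = 60

60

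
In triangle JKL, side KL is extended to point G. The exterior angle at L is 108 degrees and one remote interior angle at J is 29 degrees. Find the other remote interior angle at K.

angle K = 108 - 29 = 79 degrees (exterior angle theorem).

79 degrees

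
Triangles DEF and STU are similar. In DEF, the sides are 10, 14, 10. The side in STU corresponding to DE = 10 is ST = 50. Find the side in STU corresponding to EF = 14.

k = 50/10 = 5. TU = 5 * 14 = 70.

70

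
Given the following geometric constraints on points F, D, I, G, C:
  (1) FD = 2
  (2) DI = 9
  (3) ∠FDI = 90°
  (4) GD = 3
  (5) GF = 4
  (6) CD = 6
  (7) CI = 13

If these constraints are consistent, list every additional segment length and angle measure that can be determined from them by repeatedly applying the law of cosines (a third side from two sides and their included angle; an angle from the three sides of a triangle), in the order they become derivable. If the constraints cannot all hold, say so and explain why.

The constraints are consistent. Derivable facts, in order:
After 1 step:
- FI = √85
- ∠CDI = 118.78°
- ∠CID = 23.86°
- ∠DCI = 37.36°
- ∠DFG = 46.57°
- ∠DGF = 28.96°
- ∠FDG = 104.48°
After 2 steps:
- ∠DFI = 77.47°
- ∠DIF = 12.53°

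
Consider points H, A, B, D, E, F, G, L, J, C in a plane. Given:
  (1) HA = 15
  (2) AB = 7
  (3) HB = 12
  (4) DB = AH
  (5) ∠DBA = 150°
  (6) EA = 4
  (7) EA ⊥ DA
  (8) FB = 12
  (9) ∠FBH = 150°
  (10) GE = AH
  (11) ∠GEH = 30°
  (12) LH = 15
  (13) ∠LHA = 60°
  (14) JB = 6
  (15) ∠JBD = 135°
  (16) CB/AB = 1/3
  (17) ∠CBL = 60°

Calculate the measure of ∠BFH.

Step 1: By the law of cosines on triangle FBH: FH² = 12² + 12² − 2·12·12·cos(150°) = 537.42, so FH ≈ 23.18.
Step 2: By the inverse law of cosines on triangle BFH: cos(∠BFH) = (12² + 23.18² − 12²) / (2·12·23.18) = 537.42/556.37 = 0.9659, so ∠BFH = 15°.

Therefore, the measure of angle ∠BFH = 15°.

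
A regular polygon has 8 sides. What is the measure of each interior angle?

Each interior angle of a regular n-gon is (n - 2) * 180 / n.
For n = 8: (8 - 2) * 180 / 8 = 1080/8 = 135 degrees.

135 degrees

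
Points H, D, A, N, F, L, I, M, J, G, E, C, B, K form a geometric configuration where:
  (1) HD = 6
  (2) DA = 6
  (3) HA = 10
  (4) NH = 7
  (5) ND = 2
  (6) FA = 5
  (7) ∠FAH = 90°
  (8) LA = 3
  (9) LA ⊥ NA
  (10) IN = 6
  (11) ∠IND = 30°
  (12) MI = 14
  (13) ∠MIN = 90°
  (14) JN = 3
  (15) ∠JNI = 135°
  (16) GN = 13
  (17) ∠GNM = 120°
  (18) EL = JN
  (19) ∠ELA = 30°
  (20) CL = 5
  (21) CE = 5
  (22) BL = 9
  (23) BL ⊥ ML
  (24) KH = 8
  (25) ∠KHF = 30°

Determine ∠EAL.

From the given relations: EL = JN = 3.
Step 1: By the law of cosines on triangle ALE: AE² = 3² + 3² − 2·3·3·cos(30°) = 2.41, so AE ≈ 1.55.
Step 2: By the inverse law of cosines on triangle EAL: cos(∠EAL) = (1.55² + 3² − 3²) / (2·1.55·3) = 2.41/9.32 = 0.2588, so ∠EAL = 75°.

Therefore, the measure of angle ∠EAL = 75°.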